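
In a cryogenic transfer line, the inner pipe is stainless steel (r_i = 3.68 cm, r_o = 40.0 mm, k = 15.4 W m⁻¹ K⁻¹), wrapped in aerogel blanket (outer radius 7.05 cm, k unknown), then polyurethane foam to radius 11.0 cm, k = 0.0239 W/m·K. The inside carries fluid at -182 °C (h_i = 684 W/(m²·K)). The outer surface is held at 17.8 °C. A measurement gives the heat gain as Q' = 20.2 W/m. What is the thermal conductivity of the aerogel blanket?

ΣR = ΔT/Q' = |-182 − 17.8|/20.2 = 9.891 m·K/W
Known resistances:
  R'_conv,in = 1/(2πr h) = 1/(2π·0.0368·684) = 0.006323 m·K/W
  R'_stainless steel = ln(0.0400/0.0368)/(2πk) = 0.08338/(2π·15.4) = 8.617×10^-4 m·K/W
  R'_polyurethane foam = ln(0.110/0.0705)/(2πk) = 0.4449/(2π·0.0239) = 2.962 m·K/W
R_aerogel blanket = ΣR − ΣR_known = 9.891 − 2.969 = 6.922 m·K/W
ln(r₂/r₁)/(2πk) = 6.922 ⇒ k = 0.5667/(2π·6.922) = 0.0130 W/m·K

k = 0.0130 W/m·K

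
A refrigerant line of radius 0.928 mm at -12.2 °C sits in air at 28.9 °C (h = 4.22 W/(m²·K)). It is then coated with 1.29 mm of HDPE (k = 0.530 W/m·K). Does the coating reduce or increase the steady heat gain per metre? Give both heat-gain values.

increases: 1.01 → 2.38 W/m

Critical radius for a cylinder: r_cr = k/h = 0.126 m = 12.6 cm.
Outer radius after coating: r₂ = 9.28×10^-4 + 0.00129 = 0.002218 m.
Since r₁ < r_cr and r₂ ≤ r_cr, the coating moves toward the maximum at r_cr — heat gain rises.
Bare: R = 1/(2πr₁h) = 40.64 m·K/W; Q = 41.1/40.64 = 1.01 W/m.
Coated: R = R_cond + R_conv = 17.27 m·K/W; Q = 41.1/17.27 = 2.38 W/m.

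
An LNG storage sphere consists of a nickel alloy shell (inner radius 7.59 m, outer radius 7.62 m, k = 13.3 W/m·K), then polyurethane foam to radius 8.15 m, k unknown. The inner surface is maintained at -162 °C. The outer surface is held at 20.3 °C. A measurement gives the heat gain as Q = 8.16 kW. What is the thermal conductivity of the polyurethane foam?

ΣR = ΔT/Q = |-162 − 20.3|/8160 = 0.02234 K/W
Known resistances:
  R_nickel alloy = (1/7.59 − 1/7.62)/(4πk) = 5.187×10^-4/(4π·13.3) = 3.104×10^-6 K/W
R_polyurethane foam = ΣR − ΣR_known = 0.02234 − 3.104×10^-6 = 0.02234 K/W
(1/r₁−1/r₂)/(4πk) = 0.02234 ⇒ k = 0.008534/(4π·0.02234) = 0.0304 W/m·K

k = 0.0304 W/m·K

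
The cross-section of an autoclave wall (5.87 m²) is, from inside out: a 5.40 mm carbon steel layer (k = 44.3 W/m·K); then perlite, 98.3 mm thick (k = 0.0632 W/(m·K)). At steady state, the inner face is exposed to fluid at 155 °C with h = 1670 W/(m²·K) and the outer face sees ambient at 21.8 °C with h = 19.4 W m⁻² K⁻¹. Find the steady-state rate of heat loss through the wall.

Resistance network (inner→outer):
  R_conv,in = 1/(hA) = 1/(1670·5.87) = 1.020×10^-4 K/W
  R_carbon steel = L/(kA) = 0.00540/(44.3·5.87) = 2.077×10^-5 K/W
  R_perlite = L/(kA) = 0.0983/(0.0632·5.87) = 0.2650 K/W
  R_conv,out = 1/(hA) = 1/(19.4·5.87) = 0.008781 K/W
ΣR = 1.020×10^-4 + 2.077×10^-5 + 0.2650 + 0.008781 = 0.2739 K/W
Q = ΔT/ΣR = (155 °C − 21.8 °C)/0.2739 = 486 W

Q = 486 W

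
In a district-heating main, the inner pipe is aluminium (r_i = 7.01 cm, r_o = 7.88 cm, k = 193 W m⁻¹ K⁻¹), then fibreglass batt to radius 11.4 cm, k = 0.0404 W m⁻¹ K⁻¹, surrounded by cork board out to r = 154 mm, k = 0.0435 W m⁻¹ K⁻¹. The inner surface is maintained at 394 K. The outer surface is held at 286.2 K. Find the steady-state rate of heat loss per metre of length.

Q' = 42.2 W/m

Series thermal resistances, inner to outer:
  R'_aluminium = ln(0.0788/0.0701)/(2πk) = 0.1170/(2π·193) = 9.647×10^-5 m·K/W
  R'_fibreglass batt = ln(0.114/0.0788)/(2πk) = 0.3693/(2π·0.0404) = 1.455 m·K/W
  R'_cork board = ln(0.154/0.114)/(2πk) = 0.3008/(2π·0.0435) = 1.100 m·K/W
ΣR = 9.647×10^-5 + 1.455 + 1.100 = 2.555 m·K/W
Q' = ΔT/ΣR = (394 K − 286.2 K)/2.555 = 42.2 W/m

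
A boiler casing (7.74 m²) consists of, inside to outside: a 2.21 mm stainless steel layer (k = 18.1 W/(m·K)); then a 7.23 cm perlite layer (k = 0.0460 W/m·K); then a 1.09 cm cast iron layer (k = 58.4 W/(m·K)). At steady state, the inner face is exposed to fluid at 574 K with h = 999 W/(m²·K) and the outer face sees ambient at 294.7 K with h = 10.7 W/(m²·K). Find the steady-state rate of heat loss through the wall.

Q = 1300 W

Resistance network (inner→outer):
  R_conv,in = 1/(hA) = 1/(999·7.74) = 1.293×10^-4 K/W
  R_stainless steel = L/(kA) = 0.00221/(18.1·7.74) = 1.578×10^-5 K/W
  R_perlite = L/(kA) = 0.0723/(0.0460·7.74) = 0.2031 K/W
  R_cast iron = L/(kA) = 0.0109/(58.4·7.74) = 2.411×10^-5 K/W
  R_conv,out = 1/(hA) = 1/(10.7·7.74) = 0.01207 K/W
ΣR = 1.293×10^-4 + 1.578×10^-5 + 0.2031 + 2.411×10^-5 + 0.01207 = 0.2153 K/W
Q = ΔT/ΣR = (574 K − 294.7 K)/0.2153 = 1300 W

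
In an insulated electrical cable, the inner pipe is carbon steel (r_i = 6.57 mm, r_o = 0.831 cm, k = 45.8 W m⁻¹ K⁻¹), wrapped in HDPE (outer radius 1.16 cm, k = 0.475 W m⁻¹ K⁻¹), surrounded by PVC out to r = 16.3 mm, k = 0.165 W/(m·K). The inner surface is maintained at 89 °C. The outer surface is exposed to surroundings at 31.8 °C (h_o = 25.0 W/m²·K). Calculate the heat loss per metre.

Treat each layer as a resistance in series:
  R'_carbon steel = ln(0.00831/0.00657)/(2πk) = 0.2349/(2π·45.8) = 8.164×10^-4 m·K/W
  R'_HDPE = ln(0.0116/0.00831)/(2πk) = 0.3335/(2π·0.475) = 0.1118 m·K/W
  R'_PVC = ln(0.0163/0.0116)/(2πk) = 0.3402/(2π·0.165) = 0.3281 m·K/W
  R'_conv,out = 1/(2πr h) = 1/(2π·0.0163·25.0) = 0.3906 m·K/W
ΣR = 8.164×10^-4 + 0.1118 + 0.3281 + 0.3906 = 0.8313 m·K/W
Q' = ΔT/ΣR = (89 °C − 31.8 °C)/0.8313 = 68.8 W/m

Q' = 68.8 W/m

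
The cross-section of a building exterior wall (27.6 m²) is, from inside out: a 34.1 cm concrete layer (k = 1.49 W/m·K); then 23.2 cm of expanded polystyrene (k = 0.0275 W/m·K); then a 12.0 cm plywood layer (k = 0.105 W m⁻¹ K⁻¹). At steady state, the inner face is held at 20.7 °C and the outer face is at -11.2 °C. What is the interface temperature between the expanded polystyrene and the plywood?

T = -7.48 °C

Resistance network (inner→outer):
  R_concrete = L/(kA) = 0.341/(1.49·27.6) = 0.008292 K/W
  R_expanded polystyrene = L/(kA) = 0.232/(0.0275·27.6) = 0.3057 K/W
  R_plywood = L/(kA) = 0.120/(0.105·27.6) = 0.04141 K/W
ΣR = 0.008292 + 0.3057 + 0.04141 = 0.3554 K/W
Q = ΔT/ΣR = (20.7 °C − -11.2 °C)/0.3554 = 89.76 W
From the inner boundary to the expanded polystyrene/plywood interface, ΣR_partial = 0.3140 K/W.
T_interface = T_in − Q·ΣR_partial = 20.7 °C − (89.76)(0.3140) = -7.48 °C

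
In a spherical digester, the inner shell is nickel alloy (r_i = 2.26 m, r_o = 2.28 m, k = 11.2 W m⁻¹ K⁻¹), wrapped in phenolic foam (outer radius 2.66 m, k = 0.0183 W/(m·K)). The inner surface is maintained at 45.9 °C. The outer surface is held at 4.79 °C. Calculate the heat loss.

Q = 151 W

Series thermal resistances, inner to outer:
  R_nickel alloy = (1/2.26 − 1/2.28)/(4πk) = 0.003881/(4π·11.2) = 2.758×10^-5 K/W
  R_phenolic foam = (1/2.28 − 1/2.66)/(4πk) = 0.06266/(4π·0.0183) = 0.2725 K/W
ΣR = 2.758×10^-5 + 0.2725 = 0.2725 K/W
Q = ΔT/ΣR = (45.9 °C − 4.79 °C)/0.2725 = 151 W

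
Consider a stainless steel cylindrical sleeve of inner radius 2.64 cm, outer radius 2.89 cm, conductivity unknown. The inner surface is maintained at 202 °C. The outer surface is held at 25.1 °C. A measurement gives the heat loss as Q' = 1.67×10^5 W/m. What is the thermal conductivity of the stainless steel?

k = 13.6 W/m·K

ΣR = ΔT/Q' = |202 − 25.1|/1.67×10^5 = 0.001059 m·K/W
ln(r₂/r₁)/(2πk) = 0.001059 ⇒ k = 0.09048/(2π·0.001059) = 13.6 W/m·K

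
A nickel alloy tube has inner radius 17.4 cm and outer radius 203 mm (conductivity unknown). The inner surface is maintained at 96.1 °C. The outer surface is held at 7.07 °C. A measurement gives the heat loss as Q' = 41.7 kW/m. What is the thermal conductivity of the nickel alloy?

k = 11.5 W/m·K

ΣR = ΔT/Q' = |96.1 − 7.07|/41700 = 0.002135 m·K/W
ln(r₂/r₁)/(2πk) = 0.002135 ⇒ k = 0.1542/(2π·0.002135) = 11.5 W/m·K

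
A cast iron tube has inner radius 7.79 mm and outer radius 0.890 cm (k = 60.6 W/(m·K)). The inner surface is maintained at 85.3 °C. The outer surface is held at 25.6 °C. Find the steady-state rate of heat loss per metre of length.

Q' = 171 kW/m

Q' = 2πk·ΔT/ln(r₂/r₁) = 2π × 60.6 × 59.7 / ln(0.00890/0.00779) = 1.71×10^5 W/m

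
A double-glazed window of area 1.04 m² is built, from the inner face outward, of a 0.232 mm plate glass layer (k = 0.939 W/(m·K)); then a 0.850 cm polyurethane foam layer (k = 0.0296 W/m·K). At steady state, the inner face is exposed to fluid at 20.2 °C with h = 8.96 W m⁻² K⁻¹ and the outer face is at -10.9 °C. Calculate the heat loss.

Series thermal resistances, inner to outer:
  R_conv,in = 1/(hA) = 1/(8.96·1.04) = 0.1073 K/W
  R_plate glass = L/(kA) = 2.32×10^-4/(0.939·1.04) = 2.376×10^-4 K/W
  R_polyurethane foam = L/(kA) = 0.00850/(0.0296·1.04) = 0.2761 K/W
ΣR = 0.1073 + 2.376×10^-4 + 0.2761 = 0.3836 K/W
Q = ΔT/ΣR = (20.2 °C − -10.9 °C)/0.3836 = 81.1 W

Q = 81.1 W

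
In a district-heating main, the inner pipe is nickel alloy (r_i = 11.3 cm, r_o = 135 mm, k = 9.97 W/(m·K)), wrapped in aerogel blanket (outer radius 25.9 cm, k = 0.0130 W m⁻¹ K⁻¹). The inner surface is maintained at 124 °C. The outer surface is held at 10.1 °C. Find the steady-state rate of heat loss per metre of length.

Q' = 14.3 W/m

Series thermal resistances, inner to outer:
  R'_nickel alloy = ln(0.135/0.113)/(2πk) = 0.1779/(2π·9.97) = 0.002840 m·K/W
  R'_aerogel blanket = ln(0.259/0.135)/(2πk) = 0.6516/(2π·0.0130) = 7.977 m·K/W
ΣR = 0.002840 + 7.977 = 7.980 m·K/W
Q' = ΔT/ΣR = (124 °C − 10.1 °C)/7.980 = 14.3 W/m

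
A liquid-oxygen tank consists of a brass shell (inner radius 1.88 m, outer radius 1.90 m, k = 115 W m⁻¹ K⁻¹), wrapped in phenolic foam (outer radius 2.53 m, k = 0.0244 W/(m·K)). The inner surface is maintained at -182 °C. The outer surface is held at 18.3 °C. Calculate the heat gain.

Treat each layer as a resistance in series:
  R_brass = (1/1.88 − 1/1.90)/(4πk) = 0.005599/(4π·115) = 3.874×10^-6 K/W
  R_phenolic foam = (1/1.90 − 1/2.53)/(4πk) = 0.1311/(4π·0.0244) = 0.4274 K/W
ΣR = 3.874×10^-6 + 0.4274 = 0.4274 K/W
Q = ΔT/ΣR = (-182 °C − 18.3 °C)/0.4274 = -469 W
(Negative Q ⇒ heat flows inward; heat gain = 469 W.)

Q = 469 W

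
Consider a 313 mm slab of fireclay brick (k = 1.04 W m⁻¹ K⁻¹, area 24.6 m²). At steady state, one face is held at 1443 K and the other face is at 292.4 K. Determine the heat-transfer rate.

Q = kA·ΔT/L = 1.04 × 24.6 × |1443 K − 292.4 K| / 0.313 = 94000 W

Q = 94000 W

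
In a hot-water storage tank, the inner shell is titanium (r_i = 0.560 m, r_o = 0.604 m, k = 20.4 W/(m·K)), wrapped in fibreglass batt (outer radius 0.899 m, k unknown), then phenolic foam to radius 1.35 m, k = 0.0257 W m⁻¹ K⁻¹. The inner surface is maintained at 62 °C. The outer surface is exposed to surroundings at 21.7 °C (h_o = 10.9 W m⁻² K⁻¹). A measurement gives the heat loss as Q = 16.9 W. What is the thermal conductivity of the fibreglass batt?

ΣR = ΔT/Q = |62 − 21.7|/16.9 = 2.385 K/W
Known resistances:
  R_titanium = (1/0.560 − 1/0.604)/(4πk) = 0.1301/(4π·20.4) = 5.074×10^-4 K/W
  R_phenolic foam = (1/0.899 − 1/1.35)/(4πk) = 0.3716/(4π·0.0257) = 1.151 K/W
  R_conv,out = 1/(4πr²h) = 1/(4π·1.35²·10.9) = 0.004006 K/W
R_fibreglass batt = ΣR − ΣR_known = 2.385 − 1.156 = 1.229 K/W
(1/r₁−1/r₂)/(4πk) = 1.229 ⇒ k = 0.5433/(4π·1.229) = 0.0352 W/m·K

k = 0.0352 W/m·K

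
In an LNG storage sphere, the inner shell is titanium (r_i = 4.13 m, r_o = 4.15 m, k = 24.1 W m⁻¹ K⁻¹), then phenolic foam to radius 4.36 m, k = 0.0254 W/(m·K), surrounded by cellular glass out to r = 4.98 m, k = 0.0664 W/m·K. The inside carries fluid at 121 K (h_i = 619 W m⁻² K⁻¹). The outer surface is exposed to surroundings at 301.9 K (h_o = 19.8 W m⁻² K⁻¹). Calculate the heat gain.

Series thermal resistances, inner to outer:
  R_conv,in = 1/(4πr²h) = 1/(4π·4.13²·619) = 7.537×10^-6 K/W
  R_titanium = (1/4.13 − 1/4.15)/(4πk) = 0.001167/(4π·24.1) = 3.853×10^-6 K/W
  R_phenolic foam = (1/4.15 − 1/4.36)/(4πk) = 0.01161/(4π·0.0254) = 0.03636 K/W
  R_cellular glass = (1/4.36 − 1/4.98)/(4πk) = 0.02855/(4π·0.0664) = 0.03422 K/W
  R_conv,out = 1/(4πr²h) = 1/(4π·4.98²·19.8) = 1.621×10^-4 K/W
ΣR = 7.537×10^-6 + 3.853×10^-6 + 0.03636 + 0.03422 + 1.621×10^-4 = 0.07075 K/W
Q = ΔT/ΣR = (121 K − 301.9 K)/0.07075 = -2560 W
(Negative Q ⇒ heat flows inward; heat gain = 2560 W.)

Q = 2560 W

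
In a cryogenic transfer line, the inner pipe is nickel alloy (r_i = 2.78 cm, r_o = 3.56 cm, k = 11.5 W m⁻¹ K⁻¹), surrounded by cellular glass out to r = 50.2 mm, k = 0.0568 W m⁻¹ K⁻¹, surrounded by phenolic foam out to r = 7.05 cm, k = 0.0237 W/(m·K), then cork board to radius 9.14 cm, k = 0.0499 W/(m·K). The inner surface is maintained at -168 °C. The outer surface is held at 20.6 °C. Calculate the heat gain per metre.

Q' = 46.3 W/m

Treat each layer as a resistance in series:
  R'_nickel alloy = ln(0.0356/0.0278)/(2πk) = 0.2473/(2π·11.5) = 0.003423 m·K/W
  R'_cellular glass = ln(0.0502/0.0356)/(2πk) = 0.3437/(2π·0.0568) = 0.9630 m·K/W
  R'_phenolic foam = ln(0.0705/0.0502)/(2πk) = 0.3396/(2π·0.0237) = 2.281 m·K/W
  R'_cork board = ln(0.0914/0.0705)/(2πk) = 0.2596/(2π·0.0499) = 0.8281 m·K/W
ΣR = 0.003423 + 0.9630 + 2.281 + 0.8281 = 4.076 m·K/W
Q' = ΔT/ΣR = (-168 °C − 20.6 °C)/4.076 = -46.3 W/m
(Negative Q' ⇒ heat flows inward; heat gain = 46.3 W/m.)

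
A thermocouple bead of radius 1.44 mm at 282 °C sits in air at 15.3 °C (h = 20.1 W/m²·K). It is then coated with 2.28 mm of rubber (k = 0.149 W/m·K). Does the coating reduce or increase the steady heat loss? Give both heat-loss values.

Critical radius for a sphere: r_cr = 2k/h = 0.0148 m = 1.48 cm.
Outer radius after coating: r₂ = 0.00144 + 0.00228 = 0.00372 m.
Since r₁ < r_cr and r₂ ≤ r_cr, the coating moves toward the maximum at r_cr — heat loss rises.
Bare: R = 1/(4πr₁²h) = 1909 K/W; Q = 266.7/1909 = 0.140 W.
Coated: R = R_cond + R_conv = 513.4 K/W; Q = 266.7/513.4 = 0.519 W.

increases: 0.140 → 0.519 W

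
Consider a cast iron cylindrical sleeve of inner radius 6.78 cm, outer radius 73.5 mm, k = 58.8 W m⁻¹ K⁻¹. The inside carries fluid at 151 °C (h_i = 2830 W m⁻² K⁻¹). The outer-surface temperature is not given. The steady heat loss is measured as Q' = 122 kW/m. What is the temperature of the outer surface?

T_out = 23.1 °C

Sum the resistances:
  R'_conv,in = 1/(2πr h) = 1/(2π·0.0678·2830) = 8.295×10^-4 m·K/W
  R'_cast iron = ln(0.0735/0.0678)/(2πk) = 0.08072/(2π·58.8) = 2.185×10^-4 m·K/W
ΣR = 0.001048 m·K/W
ΔT = Q'·ΣR = 1.22×10^5 × 0.001048 = 127.9 K
Heat flows outward, so T_out = T_in − ΔT = 151 − 127.9 = 23.1 °C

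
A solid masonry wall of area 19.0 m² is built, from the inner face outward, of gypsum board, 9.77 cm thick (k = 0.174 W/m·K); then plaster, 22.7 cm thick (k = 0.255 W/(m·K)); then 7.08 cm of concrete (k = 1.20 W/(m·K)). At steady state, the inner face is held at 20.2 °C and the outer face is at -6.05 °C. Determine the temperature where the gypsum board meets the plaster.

Resistance network (inner→outer):
  R_gypsum board = L/(kA) = 0.0977/(0.174·19.0) = 0.02955 K/W
  R_plaster = L/(kA) = 0.227/(0.255·19.0) = 0.04685 K/W
  R_concrete = L/(kA) = 0.0708/(1.20·19.0) = 0.003105 K/W
ΣR = 0.02955 + 0.04685 + 0.003105 = 0.07951 K/W
Q = ΔT/ΣR = (20.2 °C − -6.05 °C)/0.07951 = 330.1 W
From the inner boundary to the gypsum board/plaster interface, ΣR_partial = 0.02955 K/W.
T_interface = T_in − Q·ΣR_partial = 20.2 °C − (330.1)(0.02955) = 10.4 °C

T = 10.4 °C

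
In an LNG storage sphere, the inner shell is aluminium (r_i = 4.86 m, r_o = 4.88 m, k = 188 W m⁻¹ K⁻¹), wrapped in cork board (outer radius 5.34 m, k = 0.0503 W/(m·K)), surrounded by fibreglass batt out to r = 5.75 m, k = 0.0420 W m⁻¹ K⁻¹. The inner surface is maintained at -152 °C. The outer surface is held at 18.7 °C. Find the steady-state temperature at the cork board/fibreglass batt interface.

Series thermal resistances, inner to outer:
  R_aluminium = (1/4.86 − 1/4.88)/(4πk) = 8.433×10^-4/(4π·188) = 3.569×10^-7 K/W
  R_cork board = (1/4.88 − 1/5.34)/(4πk) = 0.01765/(4π·0.0503) = 0.02793 K/W
  R_fibreglass batt = (1/5.34 − 1/5.75)/(4πk) = 0.01335/(4π·0.0420) = 0.02530 K/W
ΣR = 3.569×10^-7 + 0.02793 + 0.02530 = 0.05323 K/W
Q = ΔT/ΣR = (-152 °C − 18.7 °C)/0.05323 = -3207 W
From the inner boundary to the cork board/fibreglass batt interface, ΣR_partial = 0.02793 K/W.
T_interface = T_in − Q·ΣR_partial = -152 °C − (-3207)(0.02793) = -62.4 °C

T = -62.4 °C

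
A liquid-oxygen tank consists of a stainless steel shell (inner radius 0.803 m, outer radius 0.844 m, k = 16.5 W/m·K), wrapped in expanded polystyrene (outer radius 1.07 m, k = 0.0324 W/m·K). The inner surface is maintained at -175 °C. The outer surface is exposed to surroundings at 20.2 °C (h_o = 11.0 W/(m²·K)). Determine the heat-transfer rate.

Treat each layer as a resistance in series:
  R_stainless steel = (1/0.803 − 1/0.844)/(4πk) = 0.06050/(4π·16.5) = 2.918×10^-4 K/W
  R_expanded polystyrene = (1/0.844 − 1/1.07)/(4πk) = 0.2503/(4π·0.0324) = 0.6146 K/W
  R_conv,out = 1/(4πr²h) = 1/(4π·1.07²·11.0) = 0.006319 K/W
ΣR = 2.918×10^-4 + 0.6146 + 0.006319 = 0.6212 K/W
Q = ΔT/ΣR = (-175 °C − 20.2 °C)/0.6212 = -314 W
(Negative Q ⇒ heat flows inward; heat gain = 314 W.)

Q = 314 W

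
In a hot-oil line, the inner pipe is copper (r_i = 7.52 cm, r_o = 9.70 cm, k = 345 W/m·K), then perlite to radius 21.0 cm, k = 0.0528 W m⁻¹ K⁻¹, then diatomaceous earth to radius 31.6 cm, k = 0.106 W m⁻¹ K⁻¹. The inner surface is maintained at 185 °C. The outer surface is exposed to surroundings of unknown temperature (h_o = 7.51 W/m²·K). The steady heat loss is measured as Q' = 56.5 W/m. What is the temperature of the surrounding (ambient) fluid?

T_out = 15.0 °C

Sum the resistances:
  R'_copper = ln(0.0970/0.0752)/(2πk) = 0.2546/(2π·345) = 1.174×10^-4 m·K/W
  R'_perlite = ln(0.210/0.0970)/(2πk) = 0.7724/(2π·0.0528) = 2.328 m·K/W
  R'_diatomaceous earth = ln(0.316/0.210)/(2πk) = 0.4086/(2π·0.106) = 0.6135 m·K/W
  R'_conv,out = 1/(2πr h) = 1/(2π·0.316·7.51) = 0.06706 m·K/W
ΣR = 3.009 m·K/W
ΔT = Q'·ΣR = 56.5 × 3.009 = 170.0 K
Heat flows outward, so T_out = T_in − ΔT = 185 − 170.0 = 15.0 °C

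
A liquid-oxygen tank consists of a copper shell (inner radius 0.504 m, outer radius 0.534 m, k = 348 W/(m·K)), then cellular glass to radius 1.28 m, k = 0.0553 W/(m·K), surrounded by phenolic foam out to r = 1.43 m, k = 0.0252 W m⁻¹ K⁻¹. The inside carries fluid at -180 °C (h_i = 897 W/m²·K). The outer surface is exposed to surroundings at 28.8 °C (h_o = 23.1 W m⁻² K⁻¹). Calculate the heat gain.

Q = 114 W

Treat each layer as a resistance in series:
  R_conv,in = 1/(4πr²h) = 1/(4π·0.504²·897) = 3.493×10^-4 K/W
  R_copper = (1/0.504 − 1/0.534)/(4πk) = 0.1115/(4π·348) = 2.549×10^-5 K/W
  R_cellular glass = (1/0.534 − 1/1.28)/(4πk) = 1.091/(4π·0.0553) = 1.571 K/W
  R_phenolic foam = (1/1.28 − 1/1.43)/(4πk) = 0.08195/(4π·0.0252) = 0.2588 K/W
  R_conv,out = 1/(4πr²h) = 1/(4π·1.43²·23.1) = 0.001685 K/W
ΣR = 3.493×10^-4 + 2.549×10^-5 + 1.571 + 0.2588 + 0.001685 = 1.832 K/W
Q = ΔT/ΣR = (-180 °C − 28.8 °C)/1.832 = -114 W
(Negative Q ⇒ heat flows inward; heat gain = 114 W.)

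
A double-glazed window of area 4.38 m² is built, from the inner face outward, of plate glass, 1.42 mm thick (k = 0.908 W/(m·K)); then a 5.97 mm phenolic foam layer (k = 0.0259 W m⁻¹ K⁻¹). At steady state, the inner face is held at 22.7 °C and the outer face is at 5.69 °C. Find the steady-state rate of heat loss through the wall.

Series thermal resistances, inner to outer:
  R_plate glass = L/(kA) = 0.00142/(0.908·4.38) = 3.570×10^-4 K/W
  R_phenolic foam = L/(kA) = 0.00597/(0.0259·4.38) = 0.05263 K/W
ΣR = 3.570×10^-4 + 0.05263 = 0.05299 K/W
Q = ΔT/ΣR = (22.7 °C − 5.69 °C)/0.05299 = 321 W

Q = 321 W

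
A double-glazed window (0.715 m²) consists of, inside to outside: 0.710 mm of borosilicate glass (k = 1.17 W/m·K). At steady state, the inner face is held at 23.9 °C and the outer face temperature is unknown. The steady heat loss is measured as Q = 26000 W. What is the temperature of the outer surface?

T_out = 1.83 °C

Sum the resistances:
  R_borosilicate glass = L/(kA) = 7.10×10^-4/(1.17·0.715) = 8.487×10^-4 K/W
ΣR = 8.487×10^-4 K/W
ΔT = Q·ΣR = 26000 × 8.487×10^-4 = 22.07 K
Heat flows outward, so T_out = T_in − ΔT = 23.9 − 22.07 = 1.83 °C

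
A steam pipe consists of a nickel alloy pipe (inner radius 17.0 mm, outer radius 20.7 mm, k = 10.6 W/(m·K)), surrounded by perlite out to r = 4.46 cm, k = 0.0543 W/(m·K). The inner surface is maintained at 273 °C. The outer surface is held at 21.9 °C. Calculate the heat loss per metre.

Q' = 111 W/m

Series thermal resistances, inner to outer:
  R'_nickel alloy = ln(0.0207/0.0170)/(2πk) = 0.1969/(2π·10.6) = 0.002957 m·K/W
  R'_perlite = ln(0.0446/0.0207)/(2πk) = 0.7676/(2π·0.0543) = 2.250 m·K/W
ΣR = 0.002957 + 2.250 = 2.253 m·K/W
Q' = ΔT/ΣR = (273 °C − 21.9 °C)/2.253 = 111 W/m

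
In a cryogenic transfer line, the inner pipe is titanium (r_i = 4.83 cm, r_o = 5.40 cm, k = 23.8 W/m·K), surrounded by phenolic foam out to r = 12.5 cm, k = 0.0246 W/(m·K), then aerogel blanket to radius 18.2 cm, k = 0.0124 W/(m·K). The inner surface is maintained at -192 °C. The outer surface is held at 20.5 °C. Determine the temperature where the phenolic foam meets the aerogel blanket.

Series thermal resistances, inner to outer:
  R'_titanium = ln(0.0540/0.0483)/(2πk) = 0.1116/(2π·23.8) = 7.460×10^-4 m·K/W
  R'_phenolic foam = ln(0.125/0.0540)/(2πk) = 0.8393/(2π·0.0246) = 5.430 m·K/W
  R'_aerogel blanket = ln(0.182/0.125)/(2πk) = 0.3757/(2π·0.0124) = 4.822 m·K/W
ΣR = 7.460×10^-4 + 5.430 + 4.822 = 10.25 m·K/W
Q' = ΔT/ΣR = (-192 °C − 20.5 °C)/10.25 = -20.73 W/m
From the inner boundary to the phenolic foam/aerogel blanket interface, ΣR_partial = 5.431 m·K/W.
T_interface = T_in − Q'·ΣR_partial = -192 °C − (-20.73)(5.431) = -79.4 °C

T = -79.4 °C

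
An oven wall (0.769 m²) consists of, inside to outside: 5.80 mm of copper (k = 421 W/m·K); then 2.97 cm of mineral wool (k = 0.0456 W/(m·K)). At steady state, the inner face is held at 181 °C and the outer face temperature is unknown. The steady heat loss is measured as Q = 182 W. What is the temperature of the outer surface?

Series resistances:
  R_copper = L/(kA) = 0.00580/(421·0.769) = 1.792×10^-5 K/W
  R_mineral wool = L/(kA) = 0.0297/(0.0456·0.769) = 0.8470 K/W
ΣR = 0.8470 K/W
ΔT = Q·ΣR = 182 × 0.8470 = 154.2 K
Heat flows outward, so T_out = T_in − ΔT = 181 − 154.2 = 26.8 °C

T_out = 26.8 °C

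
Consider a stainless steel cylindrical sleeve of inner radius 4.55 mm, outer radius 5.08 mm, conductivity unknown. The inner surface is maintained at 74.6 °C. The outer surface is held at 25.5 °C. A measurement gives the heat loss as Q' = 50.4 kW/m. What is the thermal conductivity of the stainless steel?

k = 18.0 W/m·K

ΣR = ΔT/Q' = |74.6 − 25.5|/50400 = 9.742×10^-4 m·K/W
ln(r₂/r₁)/(2πk) = 9.742×10^-4 ⇒ k = 0.1102/(2π·9.742×10^-4) = 18.0 W/m·K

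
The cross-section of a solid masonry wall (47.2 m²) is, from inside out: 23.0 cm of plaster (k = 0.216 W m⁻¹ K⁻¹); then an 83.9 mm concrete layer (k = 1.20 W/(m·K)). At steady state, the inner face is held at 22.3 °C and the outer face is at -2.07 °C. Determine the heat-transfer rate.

Q = 1010 W

Resistance network (inner→outer):
  R_plaster = L/(kA) = 0.230/(0.216·47.2) = 0.02256 K/W
  R_concrete = L/(kA) = 0.0839/(1.20·47.2) = 0.001481 K/W
ΣR = 0.02256 + 0.001481 = 0.02404 K/W
Q = ΔT/ΣR = (22.3 °C − -2.07 °C)/0.02404 = 1010 W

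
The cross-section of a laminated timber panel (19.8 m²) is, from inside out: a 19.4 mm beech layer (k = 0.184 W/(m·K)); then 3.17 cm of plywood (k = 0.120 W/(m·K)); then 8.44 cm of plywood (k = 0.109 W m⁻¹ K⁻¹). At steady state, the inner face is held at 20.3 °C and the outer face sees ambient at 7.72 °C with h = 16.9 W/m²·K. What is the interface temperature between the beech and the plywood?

T = 19.2 °C

Treat each layer as a resistance in series:
  R_beech = L/(kA) = 0.0194/(0.184·19.8) = 0.005325 K/W
  R_plywood = L/(kA) = 0.0317/(0.120·19.8) = 0.01334 K/W
  R_plywood = L/(kA) = 0.0844/(0.109·19.8) = 0.03911 K/W
  R_conv,out = 1/(hA) = 1/(16.9·19.8) = 0.002988 K/W
ΣR = 0.005325 + 0.01334 + 0.03911 + 0.002988 = 0.06076 K/W
Q = ΔT/ΣR = (20.3 °C − 7.72 °C)/0.06076 = 207.0 W
From the inner boundary to the beech/plywood interface, ΣR_partial = 0.005325 K/W.
T_interface = T_in − Q·ΣR_partial = 20.3 °C − (207.0)(0.005325) = 19.2 °C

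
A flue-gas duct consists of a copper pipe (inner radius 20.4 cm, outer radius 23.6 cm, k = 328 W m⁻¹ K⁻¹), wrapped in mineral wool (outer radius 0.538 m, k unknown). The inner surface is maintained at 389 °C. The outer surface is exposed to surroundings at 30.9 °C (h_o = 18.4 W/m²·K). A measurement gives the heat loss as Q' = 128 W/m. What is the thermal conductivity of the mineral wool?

k = 0.0471 W/m·K

ΣR = ΔT/Q' = |389 − 30.9|/128 = 2.798 m·K/W
Known resistances:
  R'_copper = ln(0.236/0.204)/(2πk) = 0.1457/(2π·328) = 7.070×10^-5 m·K/W
  R'_conv,out = 1/(2πr h) = 1/(2π·0.538·18.4) = 0.01608 m·K/W
R_mineral wool = ΣR − ΣR_known = 2.798 − 0.01615 = 2.782 m·K/W
ln(r₂/r₁)/(2πk) = 2.782 ⇒ k = 0.8240/(2π·2.782) = 0.0471 W/m·K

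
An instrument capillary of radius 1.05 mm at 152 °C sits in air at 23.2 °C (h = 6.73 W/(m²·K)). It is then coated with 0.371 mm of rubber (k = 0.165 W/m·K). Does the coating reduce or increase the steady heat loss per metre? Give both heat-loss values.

increases: 5.72 → 7.61 W/m

Critical radius for a cylinder: r_cr = k/h = 0.0245 m = 2.45 cm.
Outer radius after coating: r₂ = 0.00105 + 3.71×10^-4 = 0.001421 m.
Since r₁ < r_cr and r₂ ≤ r_cr, the coating moves toward the maximum at r_cr — heat loss rises.
Bare: R = 1/(2πr₁h) = 22.52 m·K/W; Q = 128.8/22.52 = 5.72 W/m.
Coated: R = R_cond + R_conv = 16.93 m·K/W; Q = 128.8/16.93 = 7.61 W/m.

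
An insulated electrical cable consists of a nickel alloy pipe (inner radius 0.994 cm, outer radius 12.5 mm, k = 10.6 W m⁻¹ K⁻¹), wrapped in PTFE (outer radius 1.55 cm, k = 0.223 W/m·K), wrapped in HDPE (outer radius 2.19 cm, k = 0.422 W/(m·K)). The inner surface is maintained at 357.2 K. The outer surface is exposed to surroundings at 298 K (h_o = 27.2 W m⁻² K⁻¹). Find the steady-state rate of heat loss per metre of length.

Treat each layer as a resistance in series:
  R'_nickel alloy = ln(0.0125/0.00994)/(2πk) = 0.2292/(2π·10.6) = 0.003441 m·K/W
  R'_PTFE = ln(0.0155/0.0125)/(2πk) = 0.2151/(2π·0.223) = 0.1535 m·K/W
  R'_HDPE = ln(0.0219/0.0155)/(2πk) = 0.3456/(2π·0.422) = 0.1304 m·K/W
  R'_conv,out = 1/(2πr h) = 1/(2π·0.0219·27.2) = 0.2672 m·K/W
ΣR = 0.003441 + 0.1535 + 0.1304 + 0.2672 = 0.5545 m·K/W
Q' = ΔT/ΣR = (357.2 K − 298 K)/0.5545 = 107 W/m

Q' = 107 W/m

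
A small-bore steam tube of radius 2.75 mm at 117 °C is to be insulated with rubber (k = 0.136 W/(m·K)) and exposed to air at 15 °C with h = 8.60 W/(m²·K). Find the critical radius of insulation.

For a cylinder, r_cr = k_ins/h = 0.136/8.60 = 0.0158 m = 1.58 cm

r_cr = 1.58 cm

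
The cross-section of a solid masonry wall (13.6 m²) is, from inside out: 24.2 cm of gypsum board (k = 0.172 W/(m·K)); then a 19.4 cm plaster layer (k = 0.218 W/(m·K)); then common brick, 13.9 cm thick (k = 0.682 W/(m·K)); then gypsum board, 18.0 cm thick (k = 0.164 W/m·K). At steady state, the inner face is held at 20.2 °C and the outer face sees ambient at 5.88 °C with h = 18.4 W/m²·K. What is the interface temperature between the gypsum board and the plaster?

T = 14.7 °C

Resistance network (inner→outer):
  R_gypsum board = L/(kA) = 0.242/(0.172·13.6) = 0.1035 K/W
  R_plaster = L/(kA) = 0.194/(0.218·13.6) = 0.06543 K/W
  R_common brick = L/(kA) = 0.139/(0.682·13.6) = 0.01499 K/W
  R_gypsum board = L/(kA) = 0.180/(0.164·13.6) = 0.08070 K/W
  R_conv,out = 1/(hA) = 1/(18.4·13.6) = 0.003996 K/W
ΣR = 0.1035 + 0.06543 + 0.01499 + 0.08070 + 0.003996 = 0.2686 K/W
Q = ΔT/ΣR = (20.2 °C − 5.88 °C)/0.2686 = 53.31 W
From the inner boundary to the gypsum board/plaster interface, ΣR_partial = 0.1035 K/W.
T_interface = T_in − Q·ΣR_partial = 20.2 °C − (53.31)(0.1035) = 14.7 °C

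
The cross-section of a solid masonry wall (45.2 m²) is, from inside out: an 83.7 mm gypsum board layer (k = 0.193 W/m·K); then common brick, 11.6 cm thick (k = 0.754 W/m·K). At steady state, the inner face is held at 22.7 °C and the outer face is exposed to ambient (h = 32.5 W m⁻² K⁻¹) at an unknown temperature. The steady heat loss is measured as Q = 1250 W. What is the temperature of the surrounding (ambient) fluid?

Series resistances:
  R_gypsum board = L/(kA) = 0.0837/(0.193·45.2) = 0.009595 K/W
  R_common brick = L/(kA) = 0.116/(0.754·45.2) = 0.003404 K/W
  R_conv,out = 1/(hA) = 1/(32.5·45.2) = 6.807×10^-4 K/W
ΣR = 0.01368 K/W
ΔT = Q·ΣR = 1250 × 0.01368 = 17.10 K
Heat flows outward, so T_out = T_in − ΔT = 22.7 − 17.10 = 5.60 °C

T_out = 5.60 °C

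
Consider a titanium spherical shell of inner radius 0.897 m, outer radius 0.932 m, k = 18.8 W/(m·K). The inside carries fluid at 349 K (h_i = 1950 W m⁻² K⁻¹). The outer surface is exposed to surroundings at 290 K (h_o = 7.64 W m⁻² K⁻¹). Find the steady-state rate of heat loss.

Resistance network (inner→outer):
  R_conv,in = 1/(4πr²h) = 1/(4π·0.897²·1950) = 5.072×10^-5 K/W
  R_titanium = (1/0.897 − 1/0.932)/(4πk) = 0.04187/(4π·18.8) = 1.772×10^-4 K/W
  R_conv,out = 1/(4πr²h) = 1/(4π·0.932²·7.64) = 0.01199 K/W
ΣR = 5.072×10^-5 + 1.772×10^-4 + 0.01199 = 0.01222 K/W
Q = ΔT/ΣR = (349 K − 290 K)/0.01222 = 4830 W

Q = 4830 W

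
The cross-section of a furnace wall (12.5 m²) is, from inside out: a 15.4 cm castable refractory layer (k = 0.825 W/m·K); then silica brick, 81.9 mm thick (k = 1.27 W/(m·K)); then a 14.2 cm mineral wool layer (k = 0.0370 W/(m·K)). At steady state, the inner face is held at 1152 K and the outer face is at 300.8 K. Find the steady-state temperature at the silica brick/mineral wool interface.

T = 1100 K

Treat each layer as a resistance in series:
  R_castable refractory = L/(kA) = 0.154/(0.825·12.5) = 0.01493 K/W
  R_silica brick = L/(kA) = 0.0819/(1.27·12.5) = 0.005159 K/W
  R_mineral wool = L/(kA) = 0.142/(0.0370·12.5) = 0.3070 K/W
ΣR = 0.01493 + 0.005159 + 0.3070 = 0.3271 K/W
Q = ΔT/ΣR = (1152 K − 300.8 K)/0.3271 = 2602 W
From the inner boundary to the silica brick/mineral wool interface, ΣR_partial = 0.02009 K/W.
T_interface = T_in − Q·ΣR_partial = 1152 K − (2602)(0.02009) = 1100 K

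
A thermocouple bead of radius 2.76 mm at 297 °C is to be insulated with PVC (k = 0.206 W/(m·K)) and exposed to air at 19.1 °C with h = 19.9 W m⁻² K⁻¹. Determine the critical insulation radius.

For a sphere, r_cr = 2k_ins/h = 2·0.206/19.9 = 0.0207 m = 2.07 cm

r_cr = 2.07 cm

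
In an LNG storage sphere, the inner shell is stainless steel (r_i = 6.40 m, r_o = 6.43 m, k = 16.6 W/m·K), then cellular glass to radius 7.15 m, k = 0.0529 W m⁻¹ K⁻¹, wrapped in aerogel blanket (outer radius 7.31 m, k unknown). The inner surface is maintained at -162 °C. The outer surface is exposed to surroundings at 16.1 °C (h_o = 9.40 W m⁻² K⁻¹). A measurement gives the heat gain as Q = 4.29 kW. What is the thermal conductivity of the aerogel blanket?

k = 0.0137 W/m·K

ΣR = ΔT/Q = |-162 − 16.1|/4290 = 0.04152 K/W
Known resistances:
  R_stainless steel = (1/6.40 − 1/6.43)/(4πk) = 7.290×10^-4/(4π·16.6) = 3.495×10^-6 K/W
  R_cellular glass = (1/6.43 − 1/7.15)/(4πk) = 0.01566/(4π·0.0529) = 0.02356 K/W
  R_conv,out = 1/(4πr²h) = 1/(4π·7.31²·9.40) = 1.584×10^-4 K/W
R_aerogel blanket = ΣR − ΣR_known = 0.04152 − 0.02372 = 0.01780 K/W
(1/r₁−1/r₂)/(4πk) = 0.01780 ⇒ k = 0.003061/(4π·0.01780) = 0.0137 W/m·K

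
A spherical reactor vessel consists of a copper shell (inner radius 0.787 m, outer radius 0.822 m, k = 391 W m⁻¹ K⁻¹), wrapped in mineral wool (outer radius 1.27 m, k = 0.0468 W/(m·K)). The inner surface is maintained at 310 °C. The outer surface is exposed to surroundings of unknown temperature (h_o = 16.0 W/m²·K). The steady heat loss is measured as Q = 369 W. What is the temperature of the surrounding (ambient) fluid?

T_out = 39.6 °C

Sum the resistances:
  R_copper = (1/0.787 − 1/0.822)/(4πk) = 0.05410/(4π·391) = 1.101×10^-5 K/W
  R_mineral wool = (1/0.822 − 1/1.27)/(4πk) = 0.4291/(4π·0.0468) = 0.7297 K/W
  R_conv,out = 1/(4πr²h) = 1/(4π·1.27²·16.0) = 0.003084 K/W
ΣR = 0.7328 K/W
ΔT = Q·ΣR = 369 × 0.7328 = 270.4 K
Heat flows outward, so T_out = T_in − ΔT = 310 − 270.4 = 39.6 °C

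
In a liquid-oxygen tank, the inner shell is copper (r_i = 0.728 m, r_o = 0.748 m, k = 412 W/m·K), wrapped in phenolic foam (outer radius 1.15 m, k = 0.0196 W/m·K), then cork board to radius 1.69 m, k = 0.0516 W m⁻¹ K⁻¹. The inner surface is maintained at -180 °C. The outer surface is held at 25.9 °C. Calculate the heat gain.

Series thermal resistances, inner to outer:
  R_copper = (1/0.728 − 1/0.748)/(4πk) = 0.03673/(4π·412) = 7.094×10^-6 K/W
  R_phenolic foam = (1/0.748 − 1/1.15)/(4πk) = 0.4673/(4π·0.0196) = 1.897 K/W
  R_cork board = (1/1.15 − 1/1.69)/(4πk) = 0.2778/(4π·0.0516) = 0.4285 K/W
ΣR = 7.094×10^-6 + 1.897 + 0.4285 = 2.326 K/W
Q = ΔT/ΣR = (-180 °C − 25.9 °C)/2.326 = -88.5 W
(Negative Q ⇒ heat flows inward; heat gain = 88.5 W.)

Q = 88.5 W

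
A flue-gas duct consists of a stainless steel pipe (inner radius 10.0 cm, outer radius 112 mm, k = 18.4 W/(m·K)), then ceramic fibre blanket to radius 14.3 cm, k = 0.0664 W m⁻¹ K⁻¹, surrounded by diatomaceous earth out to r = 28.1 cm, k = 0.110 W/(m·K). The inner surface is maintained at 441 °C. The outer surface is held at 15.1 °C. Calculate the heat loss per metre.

Q' = 272 W/m

Treat each layer as a resistance in series:
  R'_stainless steel = ln(0.112/0.100)/(2πk) = 0.1133/(2π·18.4) = 9.803×10^-4 m·K/W
  R'_ceramic fibre blanket = ln(0.143/0.112)/(2πk) = 0.2443/(2π·0.0664) = 0.5857 m·K/W
  R'_diatomaceous earth = ln(0.281/0.143)/(2πk) = 0.6755/(2π·0.110) = 0.9774 m·K/W
ΣR = 9.803×10^-4 + 0.5857 + 0.9774 = 1.564 m·K/W
Q' = ΔT/ΣR = (441 °C − 15.1 °C)/1.564 = 272 W/m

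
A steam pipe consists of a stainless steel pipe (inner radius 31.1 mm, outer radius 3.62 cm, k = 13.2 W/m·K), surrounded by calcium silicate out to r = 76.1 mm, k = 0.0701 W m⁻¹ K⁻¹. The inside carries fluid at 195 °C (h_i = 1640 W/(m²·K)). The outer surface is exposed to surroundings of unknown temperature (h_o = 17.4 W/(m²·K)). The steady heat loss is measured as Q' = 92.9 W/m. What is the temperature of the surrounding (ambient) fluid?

T_out = 26.7 °C

Series resistances:
  R'_conv,in = 1/(2πr h) = 1/(2π·0.0311·1640) = 0.003120 m·K/W
  R'_stainless steel = ln(0.0362/0.0311)/(2πk) = 0.1519/(2π·13.2) = 0.001831 m·K/W
  R'_calcium silicate = ln(0.0761/0.0362)/(2πk) = 0.7430/(2π·0.0701) = 1.687 m·K/W
  R'_conv,out = 1/(2πr h) = 1/(2π·0.0761·17.4) = 0.1202 m·K/W
ΣR = 1.812 m·K/W
ΔT = Q'·ΣR = 92.9 × 1.812 = 168.3 K
Heat flows outward, so T_out = T_in − ΔT = 195 − 168.3 = 26.7 °C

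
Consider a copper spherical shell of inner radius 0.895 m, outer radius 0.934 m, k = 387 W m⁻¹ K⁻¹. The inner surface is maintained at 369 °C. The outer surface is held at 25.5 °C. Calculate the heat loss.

Q = 4πk·ΔT/(1/r₁ − 1/r₂) = 4π × 387 × 343.5 / (1/0.895 − 1/0.934) = 3.58×10^7 W

Q = 35800 kW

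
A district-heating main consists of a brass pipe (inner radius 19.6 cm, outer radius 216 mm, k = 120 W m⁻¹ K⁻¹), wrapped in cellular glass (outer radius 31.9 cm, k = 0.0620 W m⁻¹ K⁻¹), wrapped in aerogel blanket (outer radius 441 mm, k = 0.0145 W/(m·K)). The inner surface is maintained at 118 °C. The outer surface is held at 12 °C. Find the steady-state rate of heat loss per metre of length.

Series thermal resistances, inner to outer:
  R'_brass = ln(0.216/0.196)/(2πk) = 0.09716/(2π·120) = 1.289×10^-4 m·K/W
  R'_cellular glass = ln(0.319/0.216)/(2πk) = 0.3899/(2π·0.0620) = 1.001 m·K/W
  R'_aerogel blanket = ln(0.441/0.319)/(2πk) = 0.3239/(2π·0.0145) = 3.555 m·K/W
ΣR = 1.289×10^-4 + 1.001 + 3.555 = 4.556 m·K/W
Q' = ΔT/ΣR = (118 °C − 12 °C)/4.556 = 23.3 W/m

Q' = 23.3 W/m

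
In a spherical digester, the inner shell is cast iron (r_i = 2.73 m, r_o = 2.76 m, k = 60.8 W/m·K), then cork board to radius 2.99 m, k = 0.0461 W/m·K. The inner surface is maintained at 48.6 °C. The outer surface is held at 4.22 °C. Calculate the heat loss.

Q = 922 W

Treat each layer as a resistance in series:
  R_cast iron = (1/2.73 − 1/2.76)/(4πk) = 0.003982/(4π·60.8) = 5.211×10^-6 K/W
  R_cork board = (1/2.76 − 1/2.99)/(4πk) = 0.02787/(4π·0.0461) = 0.04811 K/W
ΣR = 5.211×10^-6 + 0.04811 = 0.04812 K/W
Q = ΔT/ΣR = (48.6 °C − 4.22 °C)/0.04812 = 922 W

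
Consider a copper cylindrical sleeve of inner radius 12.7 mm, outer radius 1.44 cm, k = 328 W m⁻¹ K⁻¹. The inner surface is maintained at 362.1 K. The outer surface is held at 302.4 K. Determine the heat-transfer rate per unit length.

Q' = 9.79×10^5 W/m

Q' = 2πk·ΔT/ln(r₂/r₁) = 2π × 328 × 59.7 / ln(0.0144/0.0127) = 9.79×10^5 W/m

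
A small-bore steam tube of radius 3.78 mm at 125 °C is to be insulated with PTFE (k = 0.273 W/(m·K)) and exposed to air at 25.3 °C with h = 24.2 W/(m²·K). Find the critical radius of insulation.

For a cylinder, r_cr = k_ins/h = 0.273/24.2 = 0.0113 m = 1.13 cm

r_cr = 1.13 cm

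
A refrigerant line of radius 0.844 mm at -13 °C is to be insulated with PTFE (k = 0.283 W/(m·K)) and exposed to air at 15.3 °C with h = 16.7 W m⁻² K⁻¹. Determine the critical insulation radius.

r_cr = 1.69 cm

For a cylinder, r_cr = k_ins/h = 0.283/16.7 = 0.0169 m = 1.69 cm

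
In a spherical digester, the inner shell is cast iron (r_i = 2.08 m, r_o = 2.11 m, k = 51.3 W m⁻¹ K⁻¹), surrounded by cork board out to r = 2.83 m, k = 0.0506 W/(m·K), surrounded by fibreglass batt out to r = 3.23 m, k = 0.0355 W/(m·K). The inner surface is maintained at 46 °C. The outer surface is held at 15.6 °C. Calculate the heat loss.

Q = 106 W

Series thermal resistances, inner to outer:
  R_cast iron = (1/2.08 − 1/2.11)/(4πk) = 0.006836/(4π·51.3) = 1.060×10^-5 K/W
  R_cork board = (1/2.11 − 1/2.83)/(4πk) = 0.1206/(4π·0.0506) = 0.1896 K/W
  R_fibreglass batt = (1/2.83 − 1/3.23)/(4πk) = 0.04376/(4π·0.0355) = 0.09809 K/W
ΣR = 1.060×10^-5 + 0.1896 + 0.09809 = 0.2877 K/W
Q = ΔT/ΣR = (46 °C − 15.6 °C)/0.2877 = 106 W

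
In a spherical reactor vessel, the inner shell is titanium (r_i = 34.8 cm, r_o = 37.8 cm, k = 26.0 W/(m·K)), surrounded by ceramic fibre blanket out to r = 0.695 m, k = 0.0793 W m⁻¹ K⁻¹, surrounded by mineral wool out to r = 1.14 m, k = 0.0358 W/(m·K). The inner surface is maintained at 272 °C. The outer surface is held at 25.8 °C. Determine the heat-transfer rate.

Q = 100 W

Treat each layer as a resistance in series:
  R_titanium = (1/0.348 − 1/0.378)/(4πk) = 0.2281/(4π·26.0) = 6.980×10^-4 K/W
  R_ceramic fibre blanket = (1/0.378 − 1/0.695)/(4πk) = 1.207/(4π·0.0793) = 1.211 K/W
  R_mineral wool = (1/0.695 − 1/1.14)/(4πk) = 0.5617/(4π·0.0358) = 1.248 K/W
ΣR = 6.980×10^-4 + 1.211 + 1.248 = 2.460 K/W
Q = ΔT/ΣR = (272 °C − 25.8 °C)/2.460 = 100 W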